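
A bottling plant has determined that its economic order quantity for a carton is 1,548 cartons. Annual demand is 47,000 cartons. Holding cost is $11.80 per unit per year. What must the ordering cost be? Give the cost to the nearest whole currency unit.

S ≈ $301

The basic EOQ model gives Q* = √(2DS/H); rearrange for the unknown.
From Q* = √(2DS/H): S = Q*²H / (2D) = 1,548² × 11.8 / (2 × 47,000) = 300.8126.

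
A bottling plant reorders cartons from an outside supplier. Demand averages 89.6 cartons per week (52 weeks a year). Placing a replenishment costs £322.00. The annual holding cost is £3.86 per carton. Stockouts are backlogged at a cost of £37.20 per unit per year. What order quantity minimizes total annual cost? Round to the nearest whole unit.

Q* ≈ 926 cartons

Annual demand D = 89.6 × 52 = 4,659.2.
With planned backorders, Q* = √(2DS/H) · √((H+B)/B).
√(2DS/H) = √(2 × 4,659.2 × 322 / 3.86) = 881.668.
√((H+B)/B) = √((3.86+37.2)/37.2) = 1.0506.
Q* ≈ 926.281.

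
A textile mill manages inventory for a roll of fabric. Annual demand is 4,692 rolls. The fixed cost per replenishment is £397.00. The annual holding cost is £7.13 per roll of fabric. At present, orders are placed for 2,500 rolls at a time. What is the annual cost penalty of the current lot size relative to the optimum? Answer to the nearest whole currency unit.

EOQ = √(2DS/H) = √(2 × 4,692 × 397 / 7.13) ≈ 722.84.
Cost at Q* = (D/Q*)S + (Q*/2)H = √(2DSH) ≈ £5,153.88.
Cost at Q = 2,500: (4,692/2,500)×397 + (2,500/2)×7.13 = £745.09 + £8,912.50 = £9,657.59.
Excess = £9,657.59 − £5,153.88 = £4,503.71.

Extra cost ≈ £4,504 per year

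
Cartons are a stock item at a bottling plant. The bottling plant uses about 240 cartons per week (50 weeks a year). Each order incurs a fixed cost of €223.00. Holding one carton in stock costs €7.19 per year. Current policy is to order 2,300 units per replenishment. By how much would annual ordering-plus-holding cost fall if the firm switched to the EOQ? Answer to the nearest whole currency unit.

Annual demand D = 240 × 50 = 12,000.
EOQ = √(2DS/H) = √(2 × 12,000 × 223 / 7.19) ≈ 862.77.
Cost at Q* = (D/Q*)S + (Q*/2)H = √(2DSH) ≈ €6,203.30.
Cost at Q = 2,300: (12,000/2,300)×223 + (2,300/2)×7.19 = €1,163.48 + €8,268.50 = €9,431.98.
Excess = €9,431.98 − €6,203.30 = €3,228.68.

Extra cost ≈ €3,229 per year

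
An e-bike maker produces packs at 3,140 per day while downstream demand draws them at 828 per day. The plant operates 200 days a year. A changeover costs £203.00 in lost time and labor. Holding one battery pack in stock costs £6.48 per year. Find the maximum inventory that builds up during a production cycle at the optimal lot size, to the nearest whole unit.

I_max ≈ 2,764 packs

Annual demand D = 828 × 200 = 165,600.
Production build-up factor (1 − d/p) = 1 − 828/3,140 = 0.7363.
Q* = √(2DS / (H(1 − d/p))) = √(2 × 165,600 × 203 / (6.48 × 0.7363)).
= √(67,233,600 / 4.7713) ≈ 3753.847.
Maximum inventory = Q*(1 − d/p) = 3753.847 × 0.7363 ≈ 2763.979.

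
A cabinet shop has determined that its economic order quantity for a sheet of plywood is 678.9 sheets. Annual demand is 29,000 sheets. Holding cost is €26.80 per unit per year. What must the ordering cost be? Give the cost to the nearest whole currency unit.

S ≈ €213

Squaring Q* = √(2DS/H) gives Q*² = 2DS/H.
From Q* = √(2DS/H): S = Q*²H / (2D) = 678.9² × 26.8 / (2 × 29,000) = 212.9700.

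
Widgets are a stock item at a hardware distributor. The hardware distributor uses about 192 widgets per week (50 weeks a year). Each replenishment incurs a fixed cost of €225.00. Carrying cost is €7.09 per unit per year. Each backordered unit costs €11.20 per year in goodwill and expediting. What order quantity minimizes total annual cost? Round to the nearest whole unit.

Q* ≈ 998 widgets

Annual demand D = 192 × 50 = 9,600.
With planned backorders, Q* = √(2DS/H) · √((H+B)/B).
√(2DS/H) = √(2 × 9,600 × 225 / 7.09) = 780.582.
√((H+B)/B) = √((7.09+11.2)/11.2) = 1.2779.
Q* ≈ 997.508.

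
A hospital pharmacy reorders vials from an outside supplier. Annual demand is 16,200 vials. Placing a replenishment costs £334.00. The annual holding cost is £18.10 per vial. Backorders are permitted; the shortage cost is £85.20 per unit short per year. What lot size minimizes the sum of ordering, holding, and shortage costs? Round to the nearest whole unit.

Q* ≈ 851 vials

With planned backorders, Q* = √(2DS/H) · √((H+B)/B).
√(2DS/H) = √(2 × 16,200 × 334 / 18.1) = 773.226.
√((H+B)/B) = √((18.1+85.2)/85.2) = 1.1011.
Q* ≈ 851.406.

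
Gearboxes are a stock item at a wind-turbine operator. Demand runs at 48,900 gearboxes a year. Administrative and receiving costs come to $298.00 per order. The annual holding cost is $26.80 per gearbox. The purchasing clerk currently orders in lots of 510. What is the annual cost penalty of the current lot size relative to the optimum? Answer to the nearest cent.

Extra cost ≈ $7,459.31 per year

EOQ = √(2DS/H) = √(2 × 48,900 × 298 / 26.8) ≈ 1042.82.
Cost at Q* = (D/Q*)S + (Q*/2)H = √(2DSH) ≈ $27,947.63.
Cost at Q = 510: (48,900/510)×298 + (510/2)×26.8 = $28,572.94 + $6,834.00 = $35,406.94.
Excess = $35,406.94 − $27,947.63 = $7,459.31.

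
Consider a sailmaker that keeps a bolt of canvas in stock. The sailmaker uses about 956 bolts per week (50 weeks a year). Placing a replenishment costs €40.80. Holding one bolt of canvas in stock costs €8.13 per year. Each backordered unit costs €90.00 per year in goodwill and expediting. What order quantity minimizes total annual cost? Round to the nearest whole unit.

Annual demand D = 956 × 50 = 47,800.
With planned backorders, Q* = √(2DS/H) · √((H+B)/B).
√(2DS/H) = √(2 × 47,800 × 40.8 / 8.13) = 692.650.
√((H+B)/B) = √((8.13+90)/90) = 1.0442.
Q* ≈ 723.258.

Q* ≈ 723 bolts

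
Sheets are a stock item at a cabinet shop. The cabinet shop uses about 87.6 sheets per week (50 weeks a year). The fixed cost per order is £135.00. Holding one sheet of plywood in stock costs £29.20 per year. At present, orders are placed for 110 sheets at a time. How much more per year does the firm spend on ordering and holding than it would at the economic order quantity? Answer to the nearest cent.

Extra cost ≈ £1,105.07 per year

Annual demand D = 87.6 × 50 = 4,380.
EOQ = √(2DS/H) = √(2 × 4,380 × 135 / 29.2) ≈ 201.25.
Cost at Q* = (D/Q*)S + (Q*/2)H = √(2DSH) ≈ £5,876.39.
Cost at Q = 110: (4,380/110)×135 + (110/2)×29.2 = £5,375.45 + £1,606.00 = £6,981.45.
Excess = £6,981.45 − £5,876.39 = £1,105.07.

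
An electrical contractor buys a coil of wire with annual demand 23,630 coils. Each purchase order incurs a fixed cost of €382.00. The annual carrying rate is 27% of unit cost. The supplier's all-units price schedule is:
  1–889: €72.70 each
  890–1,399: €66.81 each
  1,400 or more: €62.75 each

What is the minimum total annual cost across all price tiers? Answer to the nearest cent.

Holding cost per unit per year at price C is H = 0.27·C.
Candidates are each tier's EOQ (if it falls in that tier) and each price-break quantity.
Tier 1 (€72.70): EOQ = 959.0 exceeds tier's upper bound 889, so this tier is dominated.
EOQ at €66.81 = 1000.4 (feasible in tier 2): TC = 23,630×€66.81 + (23,630/1000.4)×382 + (1000.4/2)×0.27×€66.81 = €1,596,766.31.
EOQ at €62.75 = 1032.3 < 1400, so use break Q=1400: TC = 23,630×€62.75 + (23,630/1400.0)×382 + (1400.0/2)×0.27×€62.75 = €1,501,089.86.
Lowest total cost among the candidates is at Q = 1400.0.

TC* ≈ €1,501,089.86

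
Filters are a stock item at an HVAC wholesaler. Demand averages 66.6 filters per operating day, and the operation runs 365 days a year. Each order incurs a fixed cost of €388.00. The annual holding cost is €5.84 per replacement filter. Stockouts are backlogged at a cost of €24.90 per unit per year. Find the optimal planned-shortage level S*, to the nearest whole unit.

S* ≈ 379 filters

Annual demand D = 66.6 × 365 = 24,309.
With planned backorders, Q* = √(2DS/H) · √((H+B)/B).
√(2DS/H) = √(2 × 24,309 × 388 / 5.84) = 1797.248.
√((H+B)/B) = √((5.84+24.9)/24.9) = 1.1111.
Q* ≈ 1996.918.
S* = Q* · H/(H+B) = 1996.918 × 5.84/30.74 ≈ 379.375.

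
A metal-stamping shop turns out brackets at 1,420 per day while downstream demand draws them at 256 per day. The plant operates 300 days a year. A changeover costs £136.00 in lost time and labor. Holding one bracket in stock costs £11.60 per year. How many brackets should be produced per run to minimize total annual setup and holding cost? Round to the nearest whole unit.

Q* ≈ 1,482 brackets

Annual demand D = 256 × 300 = 76,800.
Production build-up factor (1 − d/p) = 1 − 256/1,420 = 0.8197.
Q* = √(2DS / (H(1 − d/p))) = √(2 × 76,800 × 136 / (11.6 × 0.8197)).
= √(20,889,600 / 9.5087) ≈ 1482.190.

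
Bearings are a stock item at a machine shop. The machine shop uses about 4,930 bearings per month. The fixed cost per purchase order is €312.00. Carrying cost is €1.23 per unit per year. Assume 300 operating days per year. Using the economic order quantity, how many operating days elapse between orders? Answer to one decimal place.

T ≈ 27.8 days

Annual demand D = 4,930 × 12 = 59,160.
Q* = √(2DS/H) = √(2 × 59,160 × 312 / 1.23) ≈ 5478.40.
Cycle time = Q*/D × 300 = 5478.40 / 59,160 × 300 ≈ 27.781 days.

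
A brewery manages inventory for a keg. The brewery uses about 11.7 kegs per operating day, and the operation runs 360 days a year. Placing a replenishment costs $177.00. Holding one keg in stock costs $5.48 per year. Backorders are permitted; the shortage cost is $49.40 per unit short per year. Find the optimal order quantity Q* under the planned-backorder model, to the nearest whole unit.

Annual demand D = 11.7 × 360 = 4,212.
With planned backorders, Q* = √(2DS/H) · √((H+B)/B).
√(2DS/H) = √(2 × 4,212 × 177 / 5.48) = 521.622.
√((H+B)/B) = √((5.48+49.4)/49.4) = 1.0540.
Q* ≈ 549.793.

Q* ≈ 550 kegs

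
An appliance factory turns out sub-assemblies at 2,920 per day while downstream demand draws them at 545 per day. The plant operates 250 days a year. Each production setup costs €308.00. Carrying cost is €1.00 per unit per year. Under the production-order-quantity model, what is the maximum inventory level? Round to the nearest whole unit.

Annual demand D = 545 × 250 = 136,250.
Production build-up factor (1 − d/p) = 1 − 545/2,920 = 0.8134.
Q* = √(2DS / (H(1 − d/p))) = √(2 × 136,250 × 308 / (1 × 0.8134)).
= √(83,930,000 / 0.8134) ≈ 10158.234.
Maximum inventory = Q*(1 − d/p) = 10158.234 × 0.8134 ≈ 8262.263.

I_max ≈ 8,262 sub-assemblies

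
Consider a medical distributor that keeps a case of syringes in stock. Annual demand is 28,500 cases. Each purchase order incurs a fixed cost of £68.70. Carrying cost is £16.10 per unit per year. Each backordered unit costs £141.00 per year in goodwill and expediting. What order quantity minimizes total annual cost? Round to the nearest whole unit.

With planned backorders, Q* = √(2DS/H) · √((H+B)/B).
√(2DS/H) = √(2 × 28,500 × 68.7 / 16.1) = 493.177.
√((H+B)/B) = √((16.1+141)/141) = 1.0555.
Q* ≈ 520.573.

Q* ≈ 521 cases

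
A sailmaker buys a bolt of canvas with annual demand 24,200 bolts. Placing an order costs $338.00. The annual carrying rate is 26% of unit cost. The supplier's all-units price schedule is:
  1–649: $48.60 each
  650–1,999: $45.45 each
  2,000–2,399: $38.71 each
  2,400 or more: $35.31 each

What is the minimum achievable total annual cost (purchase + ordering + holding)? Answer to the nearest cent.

Holding cost per unit per year at price C is H = 0.26·C.
Evaluate total cost at each tier's feasible EOQ or, if the EOQ is below the tier, at the tier's minimum quantity.
Tier 1 ($48.60): EOQ = 1137.8 exceeds tier's upper bound 649, so this tier is dominated.
EOQ at $45.45 = 1176.6 (feasible in tier 2): TC = 24,200×$45.45 + (24,200/1176.6)×338 + (1176.6/2)×0.26×$45.45 = $1,113,793.84.
EOQ at $38.71 = 1274.9 < 2000, so use break Q=2000: TC = 24,200×$38.71 + (24,200/2000.0)×338 + (2000.0/2)×0.26×$38.71 = $950,936.40.
EOQ at $35.31 = 1334.9 < 2400, so use break Q=2400: TC = 24,200×$35.31 + (24,200/2400.0)×338 + (2400.0/2)×0.26×$35.31 = $868,926.89.
Lowest total cost among the candidates is at Q = 2400.0.

TC* ≈ $868,926.89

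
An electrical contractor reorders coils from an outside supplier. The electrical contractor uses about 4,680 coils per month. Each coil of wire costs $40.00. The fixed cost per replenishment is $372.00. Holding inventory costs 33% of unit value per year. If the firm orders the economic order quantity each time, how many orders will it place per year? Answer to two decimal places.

Annual demand D = 4,680 × 12 = 56,160.
Holding cost H = 0.33 × $40.00 = $13.2000 per unit per year.
EOQ = √(2DS/H) = √(2 × 56,160 × 372 / 13.2) ≈ 1779.15.
Orders per year = D / Q* = 56,160 / 1779.15 ≈ 31.566.

N ≈ 31.57 orders per year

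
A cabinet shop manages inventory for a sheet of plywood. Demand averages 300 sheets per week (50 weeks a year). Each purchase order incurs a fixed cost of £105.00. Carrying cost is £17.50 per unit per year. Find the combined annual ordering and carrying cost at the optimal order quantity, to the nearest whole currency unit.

TC* ≈ £7,425

Annual demand D = 300 × 50 = 15,000.
Q* = √(2DS/H) = √(2 × 15,000 × 105 / 17.5) ≈ 424.26.
At the optimum the two cost components are equal, so total cost = 2·(Q*/2)H = Q*·H.
Minimum total = √(2DSH) = √(2 × 15,000 × 105 × 17.5) ≈ 7424.621.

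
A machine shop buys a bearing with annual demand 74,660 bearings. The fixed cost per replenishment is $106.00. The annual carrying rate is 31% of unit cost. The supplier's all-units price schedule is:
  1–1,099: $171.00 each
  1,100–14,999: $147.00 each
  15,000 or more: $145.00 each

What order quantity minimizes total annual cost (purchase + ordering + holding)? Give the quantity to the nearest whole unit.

Q* ≈ 1,100 bearings

Holding cost per unit per year at price C is H = 0.31·C.
For each price level, check whether its EOQ is feasible; otherwise the best quantity at that price is the breakpoint.
EOQ at $171.00 = 546.4 (feasible in tier 1): TC = 74,660×$171.00 + (74,660/546.4)×106 + (546.4/2)×0.31×$171.00 = $12,795,826.15.
EOQ at $147.00 = 589.3 < 1100, so use break Q=1100: TC = 74,660×$147.00 + (74,660/1100.0)×106 + (1100.0/2)×0.31×$147.00 = $11,007,278.01.
EOQ at $145.00 = 593.4 < 15000, so use break Q=15000: TC = 74,660×$145.00 + (74,660/15000.0)×106 + (15000.0/2)×0.31×$145.00 = $11,163,352.60.
Lowest total cost is $11,007,278.01 at Q = 1100.0.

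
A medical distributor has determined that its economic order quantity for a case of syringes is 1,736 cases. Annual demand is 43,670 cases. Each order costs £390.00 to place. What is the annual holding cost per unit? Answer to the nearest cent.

Squaring Q* = √(2DS/H) gives Q*² = 2DS/H.
From Q* = √(2DS/H): H = 2DS / Q*² = 2 × 43,670 × 390 / 1,736² = 11.3026.

H ≈ £11.30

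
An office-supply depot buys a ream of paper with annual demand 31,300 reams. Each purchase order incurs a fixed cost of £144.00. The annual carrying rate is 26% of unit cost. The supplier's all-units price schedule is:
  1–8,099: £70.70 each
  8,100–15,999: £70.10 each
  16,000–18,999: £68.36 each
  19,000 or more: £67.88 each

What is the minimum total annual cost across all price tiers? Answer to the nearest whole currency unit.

TC* ≈ £2,225,783

Holding cost per unit per year at price C is H = 0.26·C.
For each price level, check whether its EOQ is feasible; otherwise the best quantity at that price is the breakpoint.
EOQ at £70.70 = 700.3 (feasible in tier 1): TC = 31,300×£70.70 + (31,300/700.3)×144 + (700.3/2)×0.26×£70.70 = £2,225,782.56.
EOQ at £70.10 = 703.3 < 8100, so use break Q=8100: TC = 31,300×£70.10 + (31,300/8100.0)×144 + (8100.0/2)×0.26×£70.10 = £2,268,501.74.
EOQ at £68.36 = 712.2 < 16000, so use break Q=16000: TC = 31,300×£68.36 + (31,300/16000.0)×144 + (16000.0/2)×0.26×£68.36 = £2,282,138.50.
EOQ at £67.88 = 714.7 < 19000, so use break Q=19000: TC = 31,300×£67.88 + (31,300/19000.0)×144 + (19000.0/2)×0.26×£67.88 = £2,292,544.82.
Lowest total cost among the candidates is at Q = 700.3.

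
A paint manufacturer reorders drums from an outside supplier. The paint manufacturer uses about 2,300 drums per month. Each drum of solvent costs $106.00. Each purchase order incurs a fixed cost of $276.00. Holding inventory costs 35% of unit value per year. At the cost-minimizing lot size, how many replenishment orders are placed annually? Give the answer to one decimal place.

Annual demand D = 2,300 × 12 = 27,600.
Holding cost H = 0.35 × $106.00 = $37.1000 per unit per year.
Q* = √(2DS/H) = √(2 × 27,600 × 276 / 37.1) ≈ 640.82.
Orders per year = D / Q* = 27,600 / 640.82 ≈ 43.070.

N ≈ 43.1 orders per year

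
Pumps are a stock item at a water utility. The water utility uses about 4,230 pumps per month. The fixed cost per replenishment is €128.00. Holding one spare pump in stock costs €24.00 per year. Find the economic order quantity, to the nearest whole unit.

Annual demand D = 4,230 × 12 = 50,760.
EOQ = √(2DS / H) = √(2 × 50,760 × 128 / 24).
= √(12,994,560 / 24) = √541,440 ≈ 735.826.

Q* ≈ 736 pumps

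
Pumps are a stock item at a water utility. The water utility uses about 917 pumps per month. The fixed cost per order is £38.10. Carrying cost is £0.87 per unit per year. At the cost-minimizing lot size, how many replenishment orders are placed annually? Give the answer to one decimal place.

N ≈ 11.2 orders per year

Annual demand D = 917 × 12 = 11,004.
Q* = √(2DS/H) = √(2 × 11,004 × 38.1 / 0.87) ≈ 981.73.
Orders per year = D / Q* = 11,004 / 981.73 ≈ 11.209.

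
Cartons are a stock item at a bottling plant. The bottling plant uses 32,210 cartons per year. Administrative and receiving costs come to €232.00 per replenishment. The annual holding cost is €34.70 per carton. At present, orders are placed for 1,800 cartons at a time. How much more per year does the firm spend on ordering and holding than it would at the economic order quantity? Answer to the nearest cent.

EOQ = √(2DS/H) = √(2 × 32,210 × 232 / 34.7) ≈ 656.28.
Cost at Q* = (D/Q*)S + (Q*/2)H = √(2DSH) ≈ €22,772.94.
Cost at Q = 1,800: (32,210/1,800)×232 + (1,800/2)×34.7 = €4,151.51 + €31,230.00 = €35,381.51.
Excess = €35,381.51 − €22,772.94 = €12,608.57.

Extra cost ≈ €12,608.57 per year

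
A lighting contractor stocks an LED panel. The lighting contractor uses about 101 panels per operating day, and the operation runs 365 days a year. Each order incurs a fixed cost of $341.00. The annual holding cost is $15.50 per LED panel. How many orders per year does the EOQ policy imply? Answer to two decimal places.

N ≈ 28.95 orders per year

Annual demand D = 101 × 365 = 36,865.
The optimal lot size = √(2DS/H) = √(2 × 36,865 × 341 / 15.5) ≈ 1273.60.
Orders per year = D / Q* = 36,865 / 1273.60 ≈ 28.945.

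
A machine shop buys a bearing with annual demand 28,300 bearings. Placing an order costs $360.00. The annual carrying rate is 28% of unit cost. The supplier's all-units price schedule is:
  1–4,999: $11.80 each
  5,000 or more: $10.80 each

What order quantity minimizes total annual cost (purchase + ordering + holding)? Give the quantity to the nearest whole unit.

Q* ≈ 5,000 bearings

Holding cost per unit per year at price C is H = 0.28·C.
Candidates are each tier's EOQ (if it falls in that tier) and each price-break quantity.
EOQ at $11.80 = 2483.4 (feasible in tier 1): TC = 28,300×$11.80 + (28,300/2483.4)×360 + (2483.4/2)×0.28×$11.80 = $342,145.02.
EOQ at $10.80 = 2595.8 < 5000, so use break Q=5000: TC = 28,300×$10.80 + (28,300/5000.0)×360 + (5000.0/2)×0.28×$10.80 = $315,237.60.
Lowest total cost is $315,237.60 at Q = 5000.0.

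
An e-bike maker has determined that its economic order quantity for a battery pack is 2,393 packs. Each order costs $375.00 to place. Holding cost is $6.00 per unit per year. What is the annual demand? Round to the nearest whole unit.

D ≈ 45,812 packs per year

Invert the EOQ relation Q*² = 2DS/H.
From Q* = √(2DS/H): D = Q*²H / (2S) = 2,393² × 6 / (2 × 375) = 45811.592.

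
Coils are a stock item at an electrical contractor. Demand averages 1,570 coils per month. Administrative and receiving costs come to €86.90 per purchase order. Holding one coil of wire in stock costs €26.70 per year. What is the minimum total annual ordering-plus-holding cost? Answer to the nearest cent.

TC* ≈ €9,350.20

Annual demand D = 1,570 × 12 = 18,840.
The optimal lot size = √(2DS/H) = √(2 × 18,840 × 86.9 / 26.7) ≈ 350.19.
At the optimum the two cost components are equal, so total cost = 2·(Q*/2)H = Q*·H.
Minimum total = √(2DSH) = √(2 × 18,840 × 86.9 × 26.7) ≈ 9350.201.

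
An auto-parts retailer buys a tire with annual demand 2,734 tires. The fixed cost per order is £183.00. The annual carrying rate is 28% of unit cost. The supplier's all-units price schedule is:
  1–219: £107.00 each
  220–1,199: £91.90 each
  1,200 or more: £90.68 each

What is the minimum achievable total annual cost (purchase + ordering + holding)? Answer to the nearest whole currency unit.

TC* ≈ £256,359

Holding cost per unit per year at price C is H = 0.28·C.
Evaluate total cost at each tier's feasible EOQ or, if the EOQ is below the tier, at the tier's minimum quantity.
EOQ at £107.00 = 182.8 (feasible in tier 1): TC = 2,734×£107.00 + (2,734/182.8)×183 + (182.8/2)×0.28×£107.00 = £298,013.34.
EOQ at £91.90 = 197.2 < 220, so use break Q=220: TC = 2,734×£91.90 + (2,734/220.0)×183 + (220.0/2)×0.28×£91.90 = £256,359.31.
EOQ at £90.68 = 198.5 < 1200, so use break Q=1200: TC = 2,734×£90.68 + (2,734/1200.0)×183 + (1200.0/2)×0.28×£90.68 = £263,570.30.
Lowest total cost among the candidates is at Q = 220.0.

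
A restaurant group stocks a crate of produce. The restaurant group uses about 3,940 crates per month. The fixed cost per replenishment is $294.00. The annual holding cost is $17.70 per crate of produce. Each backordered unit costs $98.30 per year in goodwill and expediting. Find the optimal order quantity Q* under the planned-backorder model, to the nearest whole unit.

Annual demand D = 3,940 × 12 = 47,280.
With planned backorders, Q* = √(2DS/H) · √((H+B)/B).
√(2DS/H) = √(2 × 47,280 × 294 / 17.7) = 1253.259.
√((H+B)/B) = √((17.7+98.3)/98.3) = 1.0863.
Q* ≈ 1361.423.

Q* ≈ 1,361 crates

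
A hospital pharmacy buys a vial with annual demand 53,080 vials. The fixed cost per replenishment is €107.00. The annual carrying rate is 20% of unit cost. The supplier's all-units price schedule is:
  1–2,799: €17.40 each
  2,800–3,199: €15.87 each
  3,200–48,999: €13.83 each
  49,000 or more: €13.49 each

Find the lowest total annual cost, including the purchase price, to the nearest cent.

Holding cost per unit per year at price C is H = 0.20·C.
Candidates are each tier's EOQ (if it falls in that tier) and each price-break quantity.
EOQ at €17.40 = 1806.7 (feasible in tier 1): TC = 53,080×€17.40 + (53,080/1806.7)×107 + (1806.7/2)×0.20×€17.40 = €929,879.27.
EOQ at €15.87 = 1891.8 < 2800, so use break Q=2800: TC = 53,080×€15.87 + (53,080/2800.0)×107 + (2800.0/2)×0.20×€15.87 = €848,851.61.
EOQ at €13.83 = 2026.5 < 3200, so use break Q=3200: TC = 53,080×€13.83 + (53,080/3200.0)×107 + (3200.0/2)×0.20×€13.83 = €740,296.86.
EOQ at €13.49 = 2051.9 < 49000, so use break Q=49000: TC = 53,080×€13.49 + (53,080/49000.0)×107 + (49000.0/2)×0.20×€13.49 = €782,266.11.
Lowest total cost among the candidates is at Q = 3200.0.

TC* ≈ €740,296.86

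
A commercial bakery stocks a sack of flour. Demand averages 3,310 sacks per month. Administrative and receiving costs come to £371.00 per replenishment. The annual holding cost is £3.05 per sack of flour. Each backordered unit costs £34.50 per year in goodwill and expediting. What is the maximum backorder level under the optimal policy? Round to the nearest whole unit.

Annual demand D = 3,310 × 12 = 39,720.
With planned backorders, Q* = √(2DS/H) · √((H+B)/B).
√(2DS/H) = √(2 × 39,720 × 371 / 3.05) = 3108.541.
√((H+B)/B) = √((3.05+34.5)/34.5) = 1.0433.
Q* ≈ 3243.038.
S* = Q* · H/(H+B) = 3243.038 × 3.05/37.55 ≈ 263.416.

S* ≈ 263 sacks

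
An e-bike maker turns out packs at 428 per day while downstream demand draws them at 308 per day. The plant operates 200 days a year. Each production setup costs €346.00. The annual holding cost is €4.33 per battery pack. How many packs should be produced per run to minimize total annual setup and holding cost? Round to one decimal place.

Q* ≈ 5,925.6 packs

Annual demand D = 308 × 200 = 61,600.
Production build-up factor (1 − d/p) = 1 − 308/428 = 0.2804.
Q* = √(2DS / (H(1 − d/p))) = √(2 × 61,600 × 346 / (4.33 × 0.2804)).
= √(42,627,200 / 1.214) ≈ 5925.578.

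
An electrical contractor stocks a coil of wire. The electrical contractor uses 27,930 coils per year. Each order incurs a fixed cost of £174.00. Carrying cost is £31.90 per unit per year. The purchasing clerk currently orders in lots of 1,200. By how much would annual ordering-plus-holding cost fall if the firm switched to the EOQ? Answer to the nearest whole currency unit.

Extra cost ≈ £5,581 per year

EOQ = √(2DS/H) = √(2 × 27,930 × 174 / 31.9) ≈ 551.99.
Cost at Q* = (D/Q*)S + (Q*/2)H = √(2DSH) ≈ £17,608.42.
Cost at Q = 1,200: (27,930/1,200)×174 + (1,200/2)×31.9 = £4,049.85 + £19,140.00 = £23,189.85.
Excess = £23,189.85 − £17,608.42 = £5,581.43.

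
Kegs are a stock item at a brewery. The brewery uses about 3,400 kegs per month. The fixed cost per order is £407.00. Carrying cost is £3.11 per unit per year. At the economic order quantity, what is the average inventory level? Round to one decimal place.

Annual demand D = 3,400 × 12 = 40,800.
Q* = √(2DS/H) = √(2 × 40,800 × 407 / 3.11) ≈ 3267.85.
Average inventory = Q*/2 ≈ 3267.85 / 2 = 1633.925.

Average inventory ≈ 1,633.9 kegs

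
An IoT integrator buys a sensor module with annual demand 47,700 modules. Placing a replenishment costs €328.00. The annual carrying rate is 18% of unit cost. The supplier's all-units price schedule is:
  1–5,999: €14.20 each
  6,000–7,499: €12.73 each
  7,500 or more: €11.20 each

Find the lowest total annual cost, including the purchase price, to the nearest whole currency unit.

Holding cost per unit per year at price C is H = 0.18·C.
For each price level, check whether its EOQ is feasible; otherwise the best quantity at that price is the breakpoint.
EOQ at €14.20 = 3498.9 (feasible in tier 1): TC = 47,700×€14.20 + (47,700/3498.9)×328 + (3498.9/2)×0.18×€14.20 = €686,283.17.
EOQ at €12.73 = 3695.4 < 6000, so use break Q=6000: TC = 47,700×€12.73 + (47,700/6000.0)×328 + (6000.0/2)×0.18×€12.73 = €616,702.80.
EOQ at €11.20 = 3939.7 < 7500, so use break Q=7500: TC = 47,700×€11.20 + (47,700/7500.0)×328 + (7500.0/2)×0.18×€11.20 = €543,886.08.
Lowest total cost among the candidates is at Q = 7500.0.

TC* ≈ €543,886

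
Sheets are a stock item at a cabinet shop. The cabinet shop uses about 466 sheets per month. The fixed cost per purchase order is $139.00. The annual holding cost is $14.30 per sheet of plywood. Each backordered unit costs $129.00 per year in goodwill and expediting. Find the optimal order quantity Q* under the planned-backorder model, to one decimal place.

Annual demand D = 466 × 12 = 5,592.
With planned backorders, Q* = √(2DS/H) · √((H+B)/B).
√(2DS/H) = √(2 × 5,592 × 139 / 14.3) = 329.714.
√((H+B)/B) = √((14.3+129)/129) = 1.0540.
Q* ≈ 347.509.

Q* ≈ 347.5 sheets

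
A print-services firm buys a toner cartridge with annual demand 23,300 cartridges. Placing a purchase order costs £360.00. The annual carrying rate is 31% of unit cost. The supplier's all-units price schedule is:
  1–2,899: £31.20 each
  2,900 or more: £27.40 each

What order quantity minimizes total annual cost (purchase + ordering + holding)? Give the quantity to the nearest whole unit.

Holding cost per unit per year at price C is H = 0.31·C.
For each price level, check whether its EOQ is feasible; otherwise the best quantity at that price is the breakpoint.
EOQ at £31.20 = 1317.0 (feasible in tier 1): TC = 23,300×£31.20 + (23,300/1317.0)×360 + (1317.0/2)×0.31×£31.20 = £739,698.03.
EOQ at £27.40 = 1405.4 < 2900, so use break Q=2900: TC = 23,300×£27.40 + (23,300/2900.0)×360 + (2900.0/2)×0.31×£27.40 = £653,628.71.
Lowest total cost is £653,628.71 at Q = 2900.0.

Q* ≈ 2,900 cartridges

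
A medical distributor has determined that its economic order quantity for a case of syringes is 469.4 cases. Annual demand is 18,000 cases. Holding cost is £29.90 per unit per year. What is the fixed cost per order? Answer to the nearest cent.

S ≈ £183.00

Invert the EOQ relation Q*² = 2DS/H.
From Q* = √(2DS/H): S = Q*²H / (2D) = 469.4² × 29.9 / (2 × 18,000) = 183.0016.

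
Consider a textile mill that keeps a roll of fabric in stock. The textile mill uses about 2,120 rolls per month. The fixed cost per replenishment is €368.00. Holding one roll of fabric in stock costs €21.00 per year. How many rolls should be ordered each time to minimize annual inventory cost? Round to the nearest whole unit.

Annual demand D = 2,120 × 12 = 25,440.
EOQ = √(2DS / H) = √(2 × 25,440 × 368 / 21).
= √(18,723,840 / 21) = √891,611.4286 ≈ 944.252.

Q* ≈ 944 rolls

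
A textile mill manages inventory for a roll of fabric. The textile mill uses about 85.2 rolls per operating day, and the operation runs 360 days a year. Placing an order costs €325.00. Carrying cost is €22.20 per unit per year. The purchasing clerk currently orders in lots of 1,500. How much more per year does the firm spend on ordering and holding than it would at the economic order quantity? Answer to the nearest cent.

Extra cost ≈ €2,257.61 per year

Annual demand D = 85.2 × 360 = 30,672.
EOQ = √(2DS/H) = √(2 × 30,672 × 325 / 22.2) ≈ 947.66.
Cost at Q* = (D/Q*)S + (Q*/2)H = √(2DSH) ≈ €21,037.99.
Cost at Q = 1,500: (30,672/1,500)×325 + (1,500/2)×22.2 = €6,645.60 + €16,650.00 = €23,295.60.
Excess = €23,295.60 − €21,037.99 = €2,257.61.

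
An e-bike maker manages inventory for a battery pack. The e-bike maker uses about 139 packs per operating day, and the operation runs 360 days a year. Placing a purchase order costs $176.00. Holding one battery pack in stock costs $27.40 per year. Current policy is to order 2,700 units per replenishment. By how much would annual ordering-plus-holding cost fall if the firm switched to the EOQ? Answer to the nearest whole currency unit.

Extra cost ≈ $18,283 per year

Annual demand D = 139 × 360 = 50,040.
EOQ = √(2DS/H) = √(2 × 50,040 × 176 / 27.4) ≈ 801.78.
Cost at Q* = (D/Q*)S + (Q*/2)H = √(2DSH) ≈ $21,968.75.
Cost at Q = 2,700: (50,040/2,700)×176 + (2,700/2)×27.4 = $3,261.87 + $36,990.00 = $40,251.87.
Excess = $40,251.87 − $21,968.75 = $18,283.12.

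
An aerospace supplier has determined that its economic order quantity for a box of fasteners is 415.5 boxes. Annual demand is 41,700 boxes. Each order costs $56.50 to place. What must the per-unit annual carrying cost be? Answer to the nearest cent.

H ≈ $27.29

Invert the EOQ relation Q*² = 2DS/H.
From Q* = √(2DS/H): H = 2DS / Q*² = 2 × 41,700 × 56.5 / 415.5² = 27.2943.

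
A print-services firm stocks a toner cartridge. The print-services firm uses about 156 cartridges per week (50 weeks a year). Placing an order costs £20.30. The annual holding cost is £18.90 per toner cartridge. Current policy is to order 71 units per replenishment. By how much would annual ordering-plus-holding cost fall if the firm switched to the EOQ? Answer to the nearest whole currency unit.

Annual demand D = 156 × 50 = 7,800.
EOQ = √(2DS/H) = √(2 × 7,800 × 20.3 / 18.9) ≈ 129.44.
Cost at Q* = (D/Q*)S + (Q*/2)H = √(2DSH) ≈ £2,446.48.
Cost at Q = 71: (7,800/71)×20.3 + (71/2)×18.9 = £2,230.14 + £670.95 = £2,901.09.
Excess = £2,901.09 − £2,446.48 = £454.61.

Extra cost ≈ £455 per year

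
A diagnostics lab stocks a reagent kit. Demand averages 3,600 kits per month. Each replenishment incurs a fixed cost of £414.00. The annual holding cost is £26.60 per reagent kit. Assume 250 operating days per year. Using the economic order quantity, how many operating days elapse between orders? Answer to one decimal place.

T ≈ 6.7 days

Annual demand D = 3,600 × 12 = 43,200.
The optimal lot size = √(2DS/H) = √(2 × 43,200 × 414 / 26.6) ≈ 1159.62.
Cycle time = Q*/D × 250 = 1159.62 / 43,200 × 250 ≈ 6.711 days.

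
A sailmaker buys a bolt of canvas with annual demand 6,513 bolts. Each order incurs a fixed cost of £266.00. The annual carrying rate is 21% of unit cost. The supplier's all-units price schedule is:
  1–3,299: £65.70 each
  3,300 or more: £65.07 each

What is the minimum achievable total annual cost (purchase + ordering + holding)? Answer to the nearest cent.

Holding cost per unit per year at price C is H = 0.21·C.
Evaluate total cost at each tier's feasible EOQ or, if the EOQ is below the tier, at the tier's minimum quantity.
EOQ at £65.70 = 501.1 (feasible in tier 1): TC = 6,513×£65.70 + (6,513/501.1)×266 + (501.1/2)×0.21×£65.70 = £434,818.25.
EOQ at £65.07 = 503.6 < 3300, so use break Q=3300: TC = 6,513×£65.07 + (6,513/3300.0)×266 + (3300.0/2)×0.21×£65.07 = £446,872.65.
Lowest total cost among the candidates is at Q = 501.1.

TC* ≈ £434,818.25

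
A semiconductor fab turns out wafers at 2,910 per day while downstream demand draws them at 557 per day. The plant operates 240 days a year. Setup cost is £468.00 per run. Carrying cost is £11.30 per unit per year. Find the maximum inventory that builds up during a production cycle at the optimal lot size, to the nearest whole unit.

Annual demand D = 557 × 240 = 133,680.
Production build-up factor (1 − d/p) = 1 − 557/2,910 = 0.8086.
Q* = √(2DS / (H(1 − d/p))) = √(2 × 133,680 × 468 / (11.3 × 0.8086)).
= √(125,124,480 / 9.1371) ≈ 3700.560.
Maximum inventory = Q*(1 − d/p) = 3700.560 × 0.8086 ≈ 2992.240.

I_max ≈ 2,992 wafers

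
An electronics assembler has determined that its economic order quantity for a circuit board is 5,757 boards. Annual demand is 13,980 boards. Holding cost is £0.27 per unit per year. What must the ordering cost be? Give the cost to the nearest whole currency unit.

The basic EOQ model gives Q* = √(2DS/H); rearrange for the unknown.
From Q* = √(2DS/H): S = Q*²H / (2D) = 5,757² × 0.27 / (2 × 13,980) = 320.0509.

S ≈ £320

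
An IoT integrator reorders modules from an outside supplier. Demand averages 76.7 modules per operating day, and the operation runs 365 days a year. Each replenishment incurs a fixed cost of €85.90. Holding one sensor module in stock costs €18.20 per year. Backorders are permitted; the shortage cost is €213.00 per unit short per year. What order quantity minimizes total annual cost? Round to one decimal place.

Q* ≈ 535.6 modules

Annual demand D = 76.7 × 365 = 27,995.5.
With planned backorders, Q* = √(2DS/H) · √((H+B)/B).
√(2DS/H) = √(2 × 27,995.5 × 85.9 / 18.2) = 514.067.
√((H+B)/B) = √((18.2+213)/213) = 1.0418.
Q* ≈ 535.580.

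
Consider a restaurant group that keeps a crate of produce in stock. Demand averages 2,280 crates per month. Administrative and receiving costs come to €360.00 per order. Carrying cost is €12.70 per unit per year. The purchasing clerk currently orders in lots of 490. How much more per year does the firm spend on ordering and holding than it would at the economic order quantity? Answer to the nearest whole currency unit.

Annual demand D = 2,280 × 12 = 27,360.
EOQ = √(2DS/H) = √(2 × 27,360 × 360 / 12.7) ≈ 1245.44.
Cost at Q* = (D/Q*)S + (Q*/2)H = √(2DSH) ≈ €15,817.07.
Cost at Q = 490: (27,360/490)×360 + (490/2)×12.7 = €20,101.22 + €3,111.50 = €23,212.72.
Excess = €23,212.72 − €15,817.07 = €7,395.65.

Extra cost ≈ €7,396 per year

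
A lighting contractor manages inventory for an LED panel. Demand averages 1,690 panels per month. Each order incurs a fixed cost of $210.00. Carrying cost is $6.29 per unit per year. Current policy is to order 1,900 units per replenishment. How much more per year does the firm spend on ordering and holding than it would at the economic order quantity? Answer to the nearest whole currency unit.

Annual demand D = 1,690 × 12 = 20,280.
EOQ = √(2DS/H) = √(2 × 20,280 × 210 / 6.29) ≈ 1163.68.
Cost at Q* = (D/Q*)S + (Q*/2)H = √(2DSH) ≈ $7,319.54.
Cost at Q = 1,900: (20,280/1,900)×210 + (1,900/2)×6.29 = $2,241.47 + $5,975.50 = $8,216.97.
Excess = $8,216.97 − $7,319.54 = $897.43.

Extra cost ≈ $897 per year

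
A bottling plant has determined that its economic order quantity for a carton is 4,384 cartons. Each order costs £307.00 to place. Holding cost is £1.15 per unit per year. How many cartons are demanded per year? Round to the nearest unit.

The basic EOQ model gives Q* = √(2DS/H); rearrange for the unknown.
From Q* = √(2DS/H): D = Q*²H / (2S) = 4,384² × 1.15 / (2 × 307) = 35997.352.

D ≈ 35,997 cartons per year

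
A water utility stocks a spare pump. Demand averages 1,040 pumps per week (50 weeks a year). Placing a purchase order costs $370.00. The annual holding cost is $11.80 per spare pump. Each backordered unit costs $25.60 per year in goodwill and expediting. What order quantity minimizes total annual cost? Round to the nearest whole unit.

Q* ≈ 2,183 pumps

Annual demand D = 1,040 × 50 = 52,000.
With planned backorders, Q* = √(2DS/H) · √((H+B)/B).
√(2DS/H) = √(2 × 52,000 × 370 / 11.8) = 1805.829.
√((H+B)/B) = √((11.8+25.6)/25.6) = 1.2087.
Q* ≈ 2182.691.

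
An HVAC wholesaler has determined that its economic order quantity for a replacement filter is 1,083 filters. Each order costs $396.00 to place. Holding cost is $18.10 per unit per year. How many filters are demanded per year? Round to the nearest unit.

Squaring Q* = √(2DS/H) gives Q*² = 2DS/H.
From Q* = √(2DS/H): D = Q*²H / (2S) = 1,083² × 18.1 / (2 × 396) = 26804.660.

D ≈ 26,805 filters per year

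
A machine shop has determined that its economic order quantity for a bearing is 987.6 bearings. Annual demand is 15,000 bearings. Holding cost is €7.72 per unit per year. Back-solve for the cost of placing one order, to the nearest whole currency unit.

S ≈ €251

The basic EOQ model gives Q* = √(2DS/H); rearrange for the unknown.
From Q* = √(2DS/H): S = Q*²H / (2D) = 987.6² × 7.72 / (2 × 15,000) = 250.9910.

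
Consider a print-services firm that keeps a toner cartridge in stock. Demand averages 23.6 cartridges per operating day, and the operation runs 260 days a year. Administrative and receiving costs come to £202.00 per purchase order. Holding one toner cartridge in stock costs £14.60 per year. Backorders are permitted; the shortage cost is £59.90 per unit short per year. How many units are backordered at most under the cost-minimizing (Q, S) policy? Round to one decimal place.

S* ≈ 90.1 cartridges

Annual demand D = 23.6 × 260 = 6,136.
With planned backorders, Q* = √(2DS/H) · √((H+B)/B).
√(2DS/H) = √(2 × 6,136 × 202 / 14.6) = 412.057.
√((H+B)/B) = √((14.6+59.9)/59.9) = 1.1152.
Q* ≈ 459.538.
S* = Q* · H/(H+B) = 459.538 × 14.6/74.5 ≈ 90.057.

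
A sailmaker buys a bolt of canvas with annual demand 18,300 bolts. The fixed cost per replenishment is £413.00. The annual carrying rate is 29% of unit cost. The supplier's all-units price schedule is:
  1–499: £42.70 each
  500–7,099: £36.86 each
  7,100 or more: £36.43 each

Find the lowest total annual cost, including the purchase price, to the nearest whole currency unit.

TC* ≈ £687,249

Holding cost per unit per year at price C is H = 0.29·C.
For each price level, check whether its EOQ is feasible; otherwise the best quantity at that price is the breakpoint.
Tier 1 (£42.70): EOQ = 1104.8 exceeds tier's upper bound 499, so this tier is dominated.
EOQ at £36.86 = 1189.2 (feasible in tier 2): TC = 18,300×£36.86 + (18,300/1189.2)×413 + (1189.2/2)×0.29×£36.86 = £687,249.37.
EOQ at £36.43 = 1196.2 < 7100, so use break Q=7100: TC = 18,300×£36.43 + (18,300/7100.0)×413 + (7100.0/2)×0.29×£36.43 = £705,238.18.
Lowest total cost among the candidates is at Q = 1189.2.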